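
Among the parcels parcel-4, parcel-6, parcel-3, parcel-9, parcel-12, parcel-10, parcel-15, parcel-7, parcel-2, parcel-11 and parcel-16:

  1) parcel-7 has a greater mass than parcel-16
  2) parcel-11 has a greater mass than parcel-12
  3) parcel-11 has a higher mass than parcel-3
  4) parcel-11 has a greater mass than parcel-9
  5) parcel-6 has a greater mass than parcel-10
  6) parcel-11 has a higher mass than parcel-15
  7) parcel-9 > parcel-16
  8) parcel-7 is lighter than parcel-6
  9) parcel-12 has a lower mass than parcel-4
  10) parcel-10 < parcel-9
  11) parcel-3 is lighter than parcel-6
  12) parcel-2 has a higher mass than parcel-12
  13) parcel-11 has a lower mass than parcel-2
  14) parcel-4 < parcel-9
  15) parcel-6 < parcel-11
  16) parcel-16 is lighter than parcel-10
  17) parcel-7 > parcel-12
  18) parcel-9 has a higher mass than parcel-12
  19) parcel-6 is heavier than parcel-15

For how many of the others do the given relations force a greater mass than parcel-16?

6

From parcel-16 the given relations immediately reach parcel-10, parcel-7, parcel-9.
From those, parcel-6, parcel-11 — 5 in total.
From those, parcel-2 — 6 in total.
Nothing else is reachable above parcel-16; 6 in all.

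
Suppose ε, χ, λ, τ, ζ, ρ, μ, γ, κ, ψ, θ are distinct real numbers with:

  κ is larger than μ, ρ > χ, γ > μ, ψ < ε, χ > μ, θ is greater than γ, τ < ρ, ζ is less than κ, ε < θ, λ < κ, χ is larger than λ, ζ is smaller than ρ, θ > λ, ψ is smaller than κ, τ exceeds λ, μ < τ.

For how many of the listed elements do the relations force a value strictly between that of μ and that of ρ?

2

Chaining upward from μ reaches: τ, κ, γ, θ, χ.
Chaining downward from ρ reaches: λ, ζ, τ, χ.
Strictly between μ and ρ are those in both lists: τ, χ — 2 elements.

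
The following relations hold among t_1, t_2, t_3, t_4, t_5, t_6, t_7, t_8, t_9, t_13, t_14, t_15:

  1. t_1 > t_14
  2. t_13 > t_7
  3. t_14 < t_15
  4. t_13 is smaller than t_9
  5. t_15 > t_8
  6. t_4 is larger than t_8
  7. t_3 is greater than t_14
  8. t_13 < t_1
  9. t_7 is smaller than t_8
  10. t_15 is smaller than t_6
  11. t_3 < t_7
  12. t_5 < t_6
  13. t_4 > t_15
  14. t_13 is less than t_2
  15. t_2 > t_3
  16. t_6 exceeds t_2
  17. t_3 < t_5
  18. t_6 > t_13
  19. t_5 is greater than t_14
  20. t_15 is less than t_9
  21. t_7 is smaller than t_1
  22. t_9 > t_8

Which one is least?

t_14

t_3 is not least since t_14 < t_3; t_7 is not least since t_3 < t_7; t_13 is not least since t_7 < t_13; t_5 is not least since t_14 < t_5; t_1 is not least since t_14 < t_1; t_2 is not least since t_3 < t_2; t_8 is not least since t_7 < t_8; t_15 is not least since t_14 < t_15; t_6 is not least since t_5 < t_6; t_4 is not least since t_8 < t_4; t_9 is not least since t_15 < t_9.
Only t_14 has nothing below it, so t_14 is the least.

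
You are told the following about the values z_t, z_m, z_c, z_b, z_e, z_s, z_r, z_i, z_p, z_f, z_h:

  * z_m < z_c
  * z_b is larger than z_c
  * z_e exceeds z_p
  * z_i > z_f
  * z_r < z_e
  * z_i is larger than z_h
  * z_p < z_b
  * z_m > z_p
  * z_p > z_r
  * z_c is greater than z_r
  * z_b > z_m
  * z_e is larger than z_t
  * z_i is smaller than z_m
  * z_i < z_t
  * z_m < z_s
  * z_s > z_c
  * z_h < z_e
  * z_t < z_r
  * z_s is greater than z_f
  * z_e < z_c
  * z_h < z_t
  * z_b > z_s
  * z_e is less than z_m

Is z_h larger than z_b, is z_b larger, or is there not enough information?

z_b

z_h < z_i and z_i < z_t give z_h < z_t.
With z_t < z_r: z_h < z_i < z_t < z_r.
Then z_r < z_p extends the chain to z_p.
Then z_p < z_e extends the chain to z_e.
Then z_e < z_m extends the chain to z_m.
With z_m < z_c: z_h < z_i < z_t < z_r < z_p < z_e < z_m < z_c.
Then z_c < z_s extends the chain to z_s.
With z_s < z_b: z_h < z_i < z_t < z_r < z_p < z_e < z_m < z_c < z_s < z_b.
So z_b is larger.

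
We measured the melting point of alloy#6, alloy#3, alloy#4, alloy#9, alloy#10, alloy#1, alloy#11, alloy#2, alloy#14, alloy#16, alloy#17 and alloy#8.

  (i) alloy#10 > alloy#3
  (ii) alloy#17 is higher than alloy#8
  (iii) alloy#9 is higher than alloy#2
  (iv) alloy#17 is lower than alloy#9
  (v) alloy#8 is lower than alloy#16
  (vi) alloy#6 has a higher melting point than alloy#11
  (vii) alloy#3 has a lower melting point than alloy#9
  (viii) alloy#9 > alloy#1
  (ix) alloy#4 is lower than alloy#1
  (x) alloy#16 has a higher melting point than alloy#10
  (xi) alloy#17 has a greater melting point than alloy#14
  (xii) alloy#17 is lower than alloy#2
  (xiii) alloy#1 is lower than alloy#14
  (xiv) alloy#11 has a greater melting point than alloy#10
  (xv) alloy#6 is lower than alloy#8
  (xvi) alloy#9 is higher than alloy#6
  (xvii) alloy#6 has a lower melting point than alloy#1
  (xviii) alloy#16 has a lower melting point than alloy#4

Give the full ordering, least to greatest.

Nothing is placed below alloy#3, so it is least; from there alloy#3 < alloy#10; alloy#10 < alloy#11; alloy#11 < alloy#6; alloy#6 < alloy#8; alloy#8 < alloy#16; alloy#16 < alloy#4; alloy#4 < alloy#1; alloy#1 < alloy#14; alloy#14 < alloy#17; alloy#17 < alloy#2; alloy#2 < alloy#9, each given directly.

alloy#3 < alloy#10 < alloy#11 < alloy#6 < alloy#8 < alloy#16 < alloy#4 < alloy#1 < alloy#14 < alloy#17 < alloy#2 < alloy#9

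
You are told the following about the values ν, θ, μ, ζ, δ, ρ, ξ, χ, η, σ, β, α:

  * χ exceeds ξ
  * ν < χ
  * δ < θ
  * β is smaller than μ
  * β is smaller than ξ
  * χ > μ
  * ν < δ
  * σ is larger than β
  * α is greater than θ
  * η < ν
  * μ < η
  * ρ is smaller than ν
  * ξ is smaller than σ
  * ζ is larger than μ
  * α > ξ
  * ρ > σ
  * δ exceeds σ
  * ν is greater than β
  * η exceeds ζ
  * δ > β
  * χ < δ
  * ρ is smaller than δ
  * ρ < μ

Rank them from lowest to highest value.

β < ξ < σ < ρ < μ < ζ < η < ν < χ < δ < θ < α

Each adjacent pair is fixed by a given relation: β < ξ; ξ < σ; σ < ρ; ρ < μ; μ < ζ; ζ < η; η < ν; ν < χ; χ < δ; δ < θ; θ < α. Chaining them end to end gives the full order.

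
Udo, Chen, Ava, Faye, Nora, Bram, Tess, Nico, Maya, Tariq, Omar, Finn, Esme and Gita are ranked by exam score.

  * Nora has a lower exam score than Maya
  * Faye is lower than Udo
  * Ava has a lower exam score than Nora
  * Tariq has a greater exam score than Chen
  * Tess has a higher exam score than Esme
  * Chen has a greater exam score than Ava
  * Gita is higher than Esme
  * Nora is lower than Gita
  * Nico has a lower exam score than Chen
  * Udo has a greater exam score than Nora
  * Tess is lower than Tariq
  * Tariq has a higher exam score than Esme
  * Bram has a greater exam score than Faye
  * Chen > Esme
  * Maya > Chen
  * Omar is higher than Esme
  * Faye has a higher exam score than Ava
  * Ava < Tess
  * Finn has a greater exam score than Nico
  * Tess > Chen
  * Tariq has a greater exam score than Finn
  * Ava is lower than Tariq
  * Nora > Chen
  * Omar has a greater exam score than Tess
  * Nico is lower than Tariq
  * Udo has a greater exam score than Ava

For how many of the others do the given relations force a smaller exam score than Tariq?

6

From Tariq the given relations immediately reach Nico, Esme, Ava, Chen, Tess, Finn.
Nothing else is reachable below Tariq; 6 in all.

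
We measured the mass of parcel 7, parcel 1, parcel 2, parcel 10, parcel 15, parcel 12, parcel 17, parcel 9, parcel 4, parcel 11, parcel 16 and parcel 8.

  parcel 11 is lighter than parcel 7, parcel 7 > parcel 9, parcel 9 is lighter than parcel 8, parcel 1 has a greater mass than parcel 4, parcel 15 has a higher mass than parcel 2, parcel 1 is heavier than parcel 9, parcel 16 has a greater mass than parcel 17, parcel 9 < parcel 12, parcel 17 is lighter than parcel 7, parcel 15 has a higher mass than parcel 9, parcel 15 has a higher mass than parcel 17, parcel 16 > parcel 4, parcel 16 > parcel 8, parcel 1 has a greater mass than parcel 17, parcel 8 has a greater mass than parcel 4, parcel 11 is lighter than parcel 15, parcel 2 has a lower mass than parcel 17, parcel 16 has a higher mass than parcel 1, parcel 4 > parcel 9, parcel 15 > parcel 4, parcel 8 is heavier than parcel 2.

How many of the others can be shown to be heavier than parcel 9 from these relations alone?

From parcel 9 the given relations immediately reach parcel 12, parcel 4, parcel 15, parcel 1, parcel 8, parcel 7.
From those, parcel 16 — 7 in total.
Nothing else is reachable above parcel 9; 7 in all.

7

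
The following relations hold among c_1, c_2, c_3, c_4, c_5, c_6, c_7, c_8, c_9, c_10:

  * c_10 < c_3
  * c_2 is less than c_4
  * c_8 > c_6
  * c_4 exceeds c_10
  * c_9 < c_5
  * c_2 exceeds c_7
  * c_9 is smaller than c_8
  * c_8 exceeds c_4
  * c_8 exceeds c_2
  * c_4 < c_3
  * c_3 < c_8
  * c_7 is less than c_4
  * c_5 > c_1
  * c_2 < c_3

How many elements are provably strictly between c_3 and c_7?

Chaining upward from c_7 reaches: c_2, c_4, c_8.
Chaining downward from c_3 reaches: c_2, c_10, c_4.
Strictly between c_7 and c_3 are those in both lists: c_2, c_4 — 2 elements.

2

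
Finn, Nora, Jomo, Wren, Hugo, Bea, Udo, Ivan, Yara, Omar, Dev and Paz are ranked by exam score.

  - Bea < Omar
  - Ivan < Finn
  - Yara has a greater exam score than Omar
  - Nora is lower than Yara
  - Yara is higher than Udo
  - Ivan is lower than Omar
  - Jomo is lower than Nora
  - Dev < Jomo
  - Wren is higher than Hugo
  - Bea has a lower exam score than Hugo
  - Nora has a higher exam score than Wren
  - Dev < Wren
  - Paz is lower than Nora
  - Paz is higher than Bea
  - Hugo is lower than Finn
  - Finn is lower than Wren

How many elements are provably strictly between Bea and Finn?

Chaining upward from Bea reaches: Paz, Hugo, Omar, Wren, Nora, Yara.
Chaining downward from Finn reaches: Ivan, Hugo.
Strictly between Bea and Finn are those in both lists: Hugo — 1 element.

1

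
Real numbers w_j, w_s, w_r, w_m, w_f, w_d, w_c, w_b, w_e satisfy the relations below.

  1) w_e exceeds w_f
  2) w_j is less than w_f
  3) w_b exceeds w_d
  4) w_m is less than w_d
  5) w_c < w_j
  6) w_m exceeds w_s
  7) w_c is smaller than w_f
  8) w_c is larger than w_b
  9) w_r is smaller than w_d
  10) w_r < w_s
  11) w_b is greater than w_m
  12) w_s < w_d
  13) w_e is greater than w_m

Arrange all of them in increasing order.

The consecutive links are each given: w_r < w_s; w_s < w_m; w_m < w_d; w_d < w_b; w_b < w_c; w_c < w_j; w_j < w_f; w_f < w_e.

w_r < w_s < w_m < w_d < w_b < w_c < w_j < w_f < w_e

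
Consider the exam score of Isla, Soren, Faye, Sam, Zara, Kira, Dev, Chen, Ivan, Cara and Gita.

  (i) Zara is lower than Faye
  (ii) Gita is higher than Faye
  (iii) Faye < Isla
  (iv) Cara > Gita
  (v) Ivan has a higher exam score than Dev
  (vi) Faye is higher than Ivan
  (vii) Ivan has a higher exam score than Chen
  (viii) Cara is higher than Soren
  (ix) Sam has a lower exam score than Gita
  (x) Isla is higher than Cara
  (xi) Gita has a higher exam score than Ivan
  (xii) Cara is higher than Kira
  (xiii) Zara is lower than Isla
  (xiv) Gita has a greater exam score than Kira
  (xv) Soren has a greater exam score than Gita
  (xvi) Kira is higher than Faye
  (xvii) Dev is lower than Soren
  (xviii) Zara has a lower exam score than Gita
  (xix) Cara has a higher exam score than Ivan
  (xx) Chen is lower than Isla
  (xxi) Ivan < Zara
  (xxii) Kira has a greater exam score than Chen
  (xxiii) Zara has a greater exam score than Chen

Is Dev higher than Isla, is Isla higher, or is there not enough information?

Dev < Ivan and Ivan < Zara give Dev < Zara.
Then Zara < Faye extends the chain to Faye.
Then Faye < Kira extends the chain to Kira.
With Kira < Gita: Dev < Ivan < Zara < Faye < Kira < Gita.
With Gita < Soren: Dev < Ivan < Zara < Faye < Kira < Gita < Soren.
Then Soren < Cara extends the chain to Cara.
Then Cara < Isla extends the chain to Isla.
So Isla is higher.

Isla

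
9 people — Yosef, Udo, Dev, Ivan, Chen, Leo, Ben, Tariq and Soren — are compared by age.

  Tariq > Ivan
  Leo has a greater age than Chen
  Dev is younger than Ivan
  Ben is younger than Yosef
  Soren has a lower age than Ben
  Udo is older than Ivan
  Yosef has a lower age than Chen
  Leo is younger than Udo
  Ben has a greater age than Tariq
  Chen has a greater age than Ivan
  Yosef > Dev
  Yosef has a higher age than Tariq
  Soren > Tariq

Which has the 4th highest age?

Piecing the relations together gives one ordering: Dev < Ivan < Tariq < Soren < Ben < Yosef < Chen < Leo < Udo.
The 4th largest is Yosef.

Yosef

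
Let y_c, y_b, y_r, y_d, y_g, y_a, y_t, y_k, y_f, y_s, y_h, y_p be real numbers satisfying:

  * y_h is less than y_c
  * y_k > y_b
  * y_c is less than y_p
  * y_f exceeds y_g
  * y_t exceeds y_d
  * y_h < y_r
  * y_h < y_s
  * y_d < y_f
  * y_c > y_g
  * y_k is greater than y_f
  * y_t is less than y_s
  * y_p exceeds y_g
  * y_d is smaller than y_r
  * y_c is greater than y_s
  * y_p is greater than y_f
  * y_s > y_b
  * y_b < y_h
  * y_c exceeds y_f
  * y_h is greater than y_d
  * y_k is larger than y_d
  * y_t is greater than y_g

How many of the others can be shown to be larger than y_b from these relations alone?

Directly above y_b: y_h, y_s, y_k.
One step further: y_r, y_c (5 so far).
One step further: y_p (6 so far).
No other element is forced above y_b by the given relations, so the count is 6.

6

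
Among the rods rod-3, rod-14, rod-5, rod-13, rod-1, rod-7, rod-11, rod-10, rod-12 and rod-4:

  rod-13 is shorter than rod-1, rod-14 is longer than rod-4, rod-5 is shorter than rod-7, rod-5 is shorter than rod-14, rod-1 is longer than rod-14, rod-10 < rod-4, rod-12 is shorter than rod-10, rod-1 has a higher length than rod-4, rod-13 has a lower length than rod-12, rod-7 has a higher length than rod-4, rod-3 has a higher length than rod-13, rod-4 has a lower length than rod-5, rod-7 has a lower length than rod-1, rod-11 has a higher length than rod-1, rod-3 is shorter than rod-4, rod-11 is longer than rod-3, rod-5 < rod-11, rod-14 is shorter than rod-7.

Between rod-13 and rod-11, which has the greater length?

Link the given pairs in sequence: rod-13 < rod-12; rod-12 < rod-10; rod-10 < rod-4; rod-4 < rod-5; rod-5 < rod-7; rod-7 < rod-1; rod-1 < rod-11.
Together: rod-13 < rod-12 < rod-10 < rod-4 < rod-5 < rod-7 < rod-1 < rod-11.
So rod-13 < rod-11; rod-11 is the longer of the two.

rod-11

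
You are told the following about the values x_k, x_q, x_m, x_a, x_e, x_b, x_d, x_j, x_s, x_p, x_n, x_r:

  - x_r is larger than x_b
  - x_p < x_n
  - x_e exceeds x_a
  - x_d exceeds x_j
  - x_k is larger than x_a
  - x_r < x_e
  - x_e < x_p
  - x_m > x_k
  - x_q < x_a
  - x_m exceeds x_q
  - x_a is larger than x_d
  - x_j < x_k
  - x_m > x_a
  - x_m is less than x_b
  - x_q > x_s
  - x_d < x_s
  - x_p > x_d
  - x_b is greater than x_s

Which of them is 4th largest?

x_r

Piecing the relations together gives one ordering: x_j < x_d < x_s < x_q < x_a < x_k < x_m < x_b < x_r < x_e < x_p < x_n.
The 4th largest is x_r.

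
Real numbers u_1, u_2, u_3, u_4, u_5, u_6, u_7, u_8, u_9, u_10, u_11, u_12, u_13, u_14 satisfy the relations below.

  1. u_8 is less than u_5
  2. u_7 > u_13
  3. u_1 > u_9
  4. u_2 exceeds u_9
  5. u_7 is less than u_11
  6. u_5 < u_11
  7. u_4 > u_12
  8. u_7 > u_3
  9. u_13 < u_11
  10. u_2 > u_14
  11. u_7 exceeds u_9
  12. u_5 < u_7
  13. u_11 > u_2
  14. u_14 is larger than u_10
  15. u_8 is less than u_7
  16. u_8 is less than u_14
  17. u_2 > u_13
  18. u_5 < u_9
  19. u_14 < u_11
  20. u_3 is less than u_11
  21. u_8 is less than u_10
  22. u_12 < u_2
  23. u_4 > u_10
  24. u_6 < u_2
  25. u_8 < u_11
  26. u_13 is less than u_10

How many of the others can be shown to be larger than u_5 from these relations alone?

The elements the relations force above u_5 are u_9, u_7, u_1, u_2, u_11 — no chain reaches any other.
That is 5.

5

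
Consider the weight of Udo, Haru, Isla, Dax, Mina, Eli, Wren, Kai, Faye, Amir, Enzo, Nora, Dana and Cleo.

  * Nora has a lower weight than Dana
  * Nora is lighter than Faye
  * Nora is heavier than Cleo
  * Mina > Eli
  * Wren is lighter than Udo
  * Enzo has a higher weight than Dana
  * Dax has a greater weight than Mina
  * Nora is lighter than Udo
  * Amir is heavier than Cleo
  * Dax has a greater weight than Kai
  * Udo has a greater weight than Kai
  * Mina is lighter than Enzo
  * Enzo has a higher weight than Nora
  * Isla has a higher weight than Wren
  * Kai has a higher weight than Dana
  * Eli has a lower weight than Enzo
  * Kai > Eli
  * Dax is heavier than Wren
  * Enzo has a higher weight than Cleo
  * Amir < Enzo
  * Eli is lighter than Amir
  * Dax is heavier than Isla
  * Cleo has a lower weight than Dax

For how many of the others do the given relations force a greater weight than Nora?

From Nora the given relations immediately reach Dana, Udo, Enzo, Faye.
From those, Kai — 5 in total.
From those, Dax — 6 in total.
No other element is forced above Nora by the given relations, so the count is 6.

6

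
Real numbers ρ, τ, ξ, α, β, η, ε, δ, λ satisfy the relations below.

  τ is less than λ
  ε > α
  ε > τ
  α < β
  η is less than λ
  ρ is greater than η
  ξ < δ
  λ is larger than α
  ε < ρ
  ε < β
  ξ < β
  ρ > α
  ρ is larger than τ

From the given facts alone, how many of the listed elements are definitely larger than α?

4

The elements the relations force above α are ε, β, λ, ρ — no chain reaches any other.
That is 4.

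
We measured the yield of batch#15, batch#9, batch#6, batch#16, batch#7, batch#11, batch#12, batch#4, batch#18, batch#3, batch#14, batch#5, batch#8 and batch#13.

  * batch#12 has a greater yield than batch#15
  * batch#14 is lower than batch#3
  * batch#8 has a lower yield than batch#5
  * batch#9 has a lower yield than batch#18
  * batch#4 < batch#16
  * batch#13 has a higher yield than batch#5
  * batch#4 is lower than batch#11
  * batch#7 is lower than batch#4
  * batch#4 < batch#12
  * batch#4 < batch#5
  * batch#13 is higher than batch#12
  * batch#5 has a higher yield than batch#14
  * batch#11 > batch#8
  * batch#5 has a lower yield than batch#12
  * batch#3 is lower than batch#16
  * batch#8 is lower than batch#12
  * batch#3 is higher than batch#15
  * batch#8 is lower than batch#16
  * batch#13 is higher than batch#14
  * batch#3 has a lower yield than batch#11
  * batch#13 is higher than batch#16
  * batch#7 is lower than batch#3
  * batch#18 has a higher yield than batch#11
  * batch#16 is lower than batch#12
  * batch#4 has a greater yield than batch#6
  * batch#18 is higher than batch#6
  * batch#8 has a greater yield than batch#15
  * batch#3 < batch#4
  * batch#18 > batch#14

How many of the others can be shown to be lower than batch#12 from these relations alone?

Directly below batch#12: batch#15, batch#8, batch#4, batch#5, batch#16.
One step further: batch#7, batch#14, batch#6, batch#3 (9 so far).
Nothing else is reachable below batch#12; 9 in all.

9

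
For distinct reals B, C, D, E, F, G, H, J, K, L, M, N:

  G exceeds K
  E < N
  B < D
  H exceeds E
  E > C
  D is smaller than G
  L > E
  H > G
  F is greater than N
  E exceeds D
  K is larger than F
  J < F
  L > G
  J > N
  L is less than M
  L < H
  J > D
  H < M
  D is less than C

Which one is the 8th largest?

N

Chaining the given pairs: B < D < C < E < N < J < F < K < G < L < H < M.
Counting 8 from the largest end gives N.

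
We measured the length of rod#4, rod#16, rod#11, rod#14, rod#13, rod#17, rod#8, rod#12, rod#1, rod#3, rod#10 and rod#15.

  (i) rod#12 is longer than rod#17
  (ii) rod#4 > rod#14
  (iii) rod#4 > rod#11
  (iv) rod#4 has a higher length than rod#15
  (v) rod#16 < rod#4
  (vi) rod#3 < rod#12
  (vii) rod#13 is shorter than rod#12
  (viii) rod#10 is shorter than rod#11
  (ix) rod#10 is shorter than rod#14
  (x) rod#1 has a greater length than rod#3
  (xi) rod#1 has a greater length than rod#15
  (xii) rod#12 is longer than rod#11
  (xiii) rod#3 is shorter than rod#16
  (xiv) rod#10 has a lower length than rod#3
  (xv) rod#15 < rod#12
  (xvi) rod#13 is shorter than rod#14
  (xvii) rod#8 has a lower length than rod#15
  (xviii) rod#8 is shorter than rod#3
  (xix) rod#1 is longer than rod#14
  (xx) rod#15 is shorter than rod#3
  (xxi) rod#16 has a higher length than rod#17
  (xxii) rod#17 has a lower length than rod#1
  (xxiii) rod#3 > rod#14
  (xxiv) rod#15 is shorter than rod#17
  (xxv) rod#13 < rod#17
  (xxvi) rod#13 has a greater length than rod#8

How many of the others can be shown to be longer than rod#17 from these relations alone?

From rod#17 the given relations immediately reach rod#12, rod#16, rod#1.
From those, rod#4 — 4 in total.
No other element is forced above rod#17 by the given relations, so the count is 4.

4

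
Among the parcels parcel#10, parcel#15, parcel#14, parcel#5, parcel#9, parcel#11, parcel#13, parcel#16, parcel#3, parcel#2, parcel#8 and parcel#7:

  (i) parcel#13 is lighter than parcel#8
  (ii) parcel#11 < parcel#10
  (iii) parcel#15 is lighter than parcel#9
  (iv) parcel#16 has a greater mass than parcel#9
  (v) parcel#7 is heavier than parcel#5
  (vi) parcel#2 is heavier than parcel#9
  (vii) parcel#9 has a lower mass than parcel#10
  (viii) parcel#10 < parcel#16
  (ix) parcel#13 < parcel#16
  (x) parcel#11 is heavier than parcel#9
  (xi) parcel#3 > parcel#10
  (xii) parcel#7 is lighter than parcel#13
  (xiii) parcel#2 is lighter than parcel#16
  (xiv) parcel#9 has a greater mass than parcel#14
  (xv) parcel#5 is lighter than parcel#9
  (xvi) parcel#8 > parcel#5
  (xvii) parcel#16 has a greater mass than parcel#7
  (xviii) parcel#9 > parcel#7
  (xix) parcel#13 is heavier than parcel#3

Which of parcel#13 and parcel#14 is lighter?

parcel#14

parcel#14 < parcel#9 and parcel#9 < parcel#11 give parcel#14 < parcel#11.
Then parcel#11 < parcel#10 extends the chain to parcel#10.
Then parcel#10 < parcel#3 extends the chain to parcel#3.
With parcel#3 < parcel#13: parcel#14 < parcel#9 < parcel#11 < parcel#10 < parcel#3 < parcel#13.
So parcel#14 < parcel#13; parcel#14 is the lighter of the two.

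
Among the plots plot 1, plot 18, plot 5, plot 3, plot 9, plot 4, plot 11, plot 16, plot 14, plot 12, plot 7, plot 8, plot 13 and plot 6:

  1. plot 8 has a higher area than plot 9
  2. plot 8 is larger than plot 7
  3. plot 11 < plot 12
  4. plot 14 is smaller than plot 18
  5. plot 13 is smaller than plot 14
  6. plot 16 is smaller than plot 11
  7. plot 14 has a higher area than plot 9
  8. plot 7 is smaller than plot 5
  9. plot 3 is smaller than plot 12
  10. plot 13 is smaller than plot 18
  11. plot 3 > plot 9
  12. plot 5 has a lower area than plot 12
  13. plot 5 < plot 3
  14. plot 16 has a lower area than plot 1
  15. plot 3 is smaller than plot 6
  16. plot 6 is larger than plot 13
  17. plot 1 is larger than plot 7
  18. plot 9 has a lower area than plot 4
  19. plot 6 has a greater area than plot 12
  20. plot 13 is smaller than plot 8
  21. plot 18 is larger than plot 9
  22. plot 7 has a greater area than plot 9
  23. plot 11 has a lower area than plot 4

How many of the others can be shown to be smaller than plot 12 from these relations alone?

6

The elements the relations force below plot 12 are plot 9, plot 7, plot 16, plot 11, plot 5, plot 3 — no chain reaches any other.
That is 6.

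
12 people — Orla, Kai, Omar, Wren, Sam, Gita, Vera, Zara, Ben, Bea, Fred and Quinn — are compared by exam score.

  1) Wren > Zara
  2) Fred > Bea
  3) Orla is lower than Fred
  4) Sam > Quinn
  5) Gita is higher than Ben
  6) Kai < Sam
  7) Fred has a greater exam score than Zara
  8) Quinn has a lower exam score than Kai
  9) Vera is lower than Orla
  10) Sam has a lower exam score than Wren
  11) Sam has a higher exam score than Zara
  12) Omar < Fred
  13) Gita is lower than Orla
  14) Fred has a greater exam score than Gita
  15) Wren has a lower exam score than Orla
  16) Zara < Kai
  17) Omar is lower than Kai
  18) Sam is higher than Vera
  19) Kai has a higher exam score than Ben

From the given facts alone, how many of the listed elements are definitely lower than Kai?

4

Directly below Kai: Zara, Omar, Quinn, Ben.
Nothing else is reachable below Kai; 4 in all.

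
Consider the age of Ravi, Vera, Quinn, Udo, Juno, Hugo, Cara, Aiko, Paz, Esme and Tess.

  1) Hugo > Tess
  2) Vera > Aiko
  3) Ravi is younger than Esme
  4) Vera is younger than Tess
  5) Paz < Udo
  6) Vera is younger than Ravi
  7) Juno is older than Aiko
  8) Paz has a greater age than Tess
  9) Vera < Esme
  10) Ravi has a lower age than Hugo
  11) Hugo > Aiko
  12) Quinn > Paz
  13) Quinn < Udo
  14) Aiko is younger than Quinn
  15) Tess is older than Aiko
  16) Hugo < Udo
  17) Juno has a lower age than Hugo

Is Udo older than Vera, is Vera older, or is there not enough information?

Udo

The relevant relations are Vera < Tess; Tess < Paz; Paz < Quinn; Quinn < Udo.
Together: Vera < Tess < Paz < Quinn < Udo.
So Udo is older.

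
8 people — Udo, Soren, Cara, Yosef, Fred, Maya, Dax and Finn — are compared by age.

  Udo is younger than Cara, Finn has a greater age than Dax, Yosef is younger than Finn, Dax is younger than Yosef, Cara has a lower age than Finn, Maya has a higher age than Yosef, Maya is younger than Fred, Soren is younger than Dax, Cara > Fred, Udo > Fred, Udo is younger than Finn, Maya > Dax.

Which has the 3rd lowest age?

Yosef

Piecing the relations together gives one ordering: Soren < Dax < Yosef < Maya < Fred < Udo < Cara < Finn.
Counting 3 from the smallest end gives Yosef.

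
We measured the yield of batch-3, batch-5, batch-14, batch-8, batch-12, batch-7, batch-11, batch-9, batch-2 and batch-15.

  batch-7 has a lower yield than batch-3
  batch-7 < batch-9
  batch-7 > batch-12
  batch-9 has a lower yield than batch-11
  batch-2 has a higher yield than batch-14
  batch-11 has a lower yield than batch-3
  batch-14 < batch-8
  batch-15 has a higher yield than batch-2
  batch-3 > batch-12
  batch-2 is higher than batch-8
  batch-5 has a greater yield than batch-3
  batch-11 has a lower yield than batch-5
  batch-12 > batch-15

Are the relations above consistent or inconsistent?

consistent

Every relation is compatible with batch-14 < batch-8 < batch-2 < batch-15 < batch-12 < batch-7 < batch-9 < batch-11 < batch-3 < batch-5; the set is consistent.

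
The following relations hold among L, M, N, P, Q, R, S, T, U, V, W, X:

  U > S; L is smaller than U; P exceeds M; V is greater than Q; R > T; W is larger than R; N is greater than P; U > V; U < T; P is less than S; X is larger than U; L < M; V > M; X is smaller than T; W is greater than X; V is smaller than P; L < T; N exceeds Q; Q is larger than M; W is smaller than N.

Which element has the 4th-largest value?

T

Chaining the given pairs: L < M < Q < V < P < S < U < X < T < R < W < N.
Counting 4 from the largest end gives T.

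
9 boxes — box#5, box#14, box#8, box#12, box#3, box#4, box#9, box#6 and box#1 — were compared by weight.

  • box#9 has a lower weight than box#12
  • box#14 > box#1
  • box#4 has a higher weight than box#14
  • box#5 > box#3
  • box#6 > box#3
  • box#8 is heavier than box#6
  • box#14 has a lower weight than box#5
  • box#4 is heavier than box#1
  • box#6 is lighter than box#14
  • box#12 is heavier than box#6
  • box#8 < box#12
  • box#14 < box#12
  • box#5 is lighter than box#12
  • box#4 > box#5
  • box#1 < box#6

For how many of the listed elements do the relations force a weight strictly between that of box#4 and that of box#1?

The relations place box#1 below box#4. An element lies strictly between them when it is forced above box#1 and also forced below box#4.
Above box#1: {box#6, box#14, box#8, box#5, box#12}. Below box#4: {box#3, box#6, box#14, box#5}.
Intersection: {box#6, box#14, box#5} — 3.

3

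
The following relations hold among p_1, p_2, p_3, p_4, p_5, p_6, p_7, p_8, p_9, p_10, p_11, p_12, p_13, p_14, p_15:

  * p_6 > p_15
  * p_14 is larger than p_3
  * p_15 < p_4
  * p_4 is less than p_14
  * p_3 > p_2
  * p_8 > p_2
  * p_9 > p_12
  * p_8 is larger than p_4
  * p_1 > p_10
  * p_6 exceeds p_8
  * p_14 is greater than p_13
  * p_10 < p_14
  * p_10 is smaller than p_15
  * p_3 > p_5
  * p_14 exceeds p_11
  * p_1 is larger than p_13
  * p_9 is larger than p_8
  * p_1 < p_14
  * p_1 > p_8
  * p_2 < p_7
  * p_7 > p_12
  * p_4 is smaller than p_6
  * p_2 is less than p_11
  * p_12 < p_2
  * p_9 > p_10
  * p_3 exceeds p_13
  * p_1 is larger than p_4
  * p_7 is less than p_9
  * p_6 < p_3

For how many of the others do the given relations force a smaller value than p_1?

Directly below p_1: p_10, p_4, p_8, p_13.
One step further: p_15, p_2 (6 so far).
One step further: p_12 (7 so far).
Nothing else is reachable below p_1; 7 in all.

7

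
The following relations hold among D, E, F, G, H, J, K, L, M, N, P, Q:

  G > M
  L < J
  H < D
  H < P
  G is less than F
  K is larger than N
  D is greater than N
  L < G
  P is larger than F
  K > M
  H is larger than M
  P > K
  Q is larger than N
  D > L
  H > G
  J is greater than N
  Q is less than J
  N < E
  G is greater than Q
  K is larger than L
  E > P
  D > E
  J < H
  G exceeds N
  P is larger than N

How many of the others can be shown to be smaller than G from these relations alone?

Directly below G: N, M, L, Q.
No other element is forced below G by the given relations, so the count is 4.

4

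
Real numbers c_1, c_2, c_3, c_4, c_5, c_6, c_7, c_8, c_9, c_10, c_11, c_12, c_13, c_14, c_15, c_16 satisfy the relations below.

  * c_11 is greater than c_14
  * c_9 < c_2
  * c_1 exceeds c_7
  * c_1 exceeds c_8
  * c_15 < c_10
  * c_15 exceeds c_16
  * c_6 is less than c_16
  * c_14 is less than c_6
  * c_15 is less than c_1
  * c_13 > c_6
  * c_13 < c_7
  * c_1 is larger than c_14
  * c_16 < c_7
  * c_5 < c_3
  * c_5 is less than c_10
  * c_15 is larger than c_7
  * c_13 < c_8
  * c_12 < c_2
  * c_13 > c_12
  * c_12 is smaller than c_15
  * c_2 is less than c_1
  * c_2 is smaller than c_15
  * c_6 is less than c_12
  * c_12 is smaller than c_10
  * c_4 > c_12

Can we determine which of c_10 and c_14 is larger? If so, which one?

c_14 < c_6 and c_6 < c_12 give c_14 < c_12.
With c_12 < c_15: c_14 < c_6 < c_12 < c_15.
Then c_15 < c_10 extends the chain to c_10.
So c_10 is larger.

c_10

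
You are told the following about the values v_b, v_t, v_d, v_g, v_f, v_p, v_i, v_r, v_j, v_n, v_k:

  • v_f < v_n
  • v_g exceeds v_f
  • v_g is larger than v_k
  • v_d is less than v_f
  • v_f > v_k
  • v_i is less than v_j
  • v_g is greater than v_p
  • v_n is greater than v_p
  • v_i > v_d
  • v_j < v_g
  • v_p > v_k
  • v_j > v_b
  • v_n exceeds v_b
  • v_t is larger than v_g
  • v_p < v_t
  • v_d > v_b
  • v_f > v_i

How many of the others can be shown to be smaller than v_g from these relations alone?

Directly below v_g: v_k, v_p, v_f, v_j.
One step further: v_b, v_d, v_i (7 so far).
No other element is forced below v_g by the given relations, so the count is 7.

7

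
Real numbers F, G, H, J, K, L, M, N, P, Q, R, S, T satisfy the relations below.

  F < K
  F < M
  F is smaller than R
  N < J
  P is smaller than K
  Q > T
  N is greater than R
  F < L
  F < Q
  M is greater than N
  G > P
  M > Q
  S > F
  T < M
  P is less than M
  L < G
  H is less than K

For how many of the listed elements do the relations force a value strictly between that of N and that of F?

Chaining upward from F reaches: R, S, Q, L, K, M, G, J.
Chaining downward from N reaches: R.
Strictly between F and N are those in both lists: R — 1 element.

1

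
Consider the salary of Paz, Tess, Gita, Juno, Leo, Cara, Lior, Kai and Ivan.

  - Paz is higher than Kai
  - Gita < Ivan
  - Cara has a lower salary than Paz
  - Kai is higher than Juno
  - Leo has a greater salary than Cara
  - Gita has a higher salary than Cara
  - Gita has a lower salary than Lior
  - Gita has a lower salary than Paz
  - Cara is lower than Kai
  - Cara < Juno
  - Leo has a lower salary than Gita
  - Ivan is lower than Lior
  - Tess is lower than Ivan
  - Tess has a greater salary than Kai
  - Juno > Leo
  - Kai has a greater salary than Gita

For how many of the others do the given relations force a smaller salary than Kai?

4

The elements the relations force below Kai are Cara, Leo, Juno, Gita — no chain reaches any other.
That is 4.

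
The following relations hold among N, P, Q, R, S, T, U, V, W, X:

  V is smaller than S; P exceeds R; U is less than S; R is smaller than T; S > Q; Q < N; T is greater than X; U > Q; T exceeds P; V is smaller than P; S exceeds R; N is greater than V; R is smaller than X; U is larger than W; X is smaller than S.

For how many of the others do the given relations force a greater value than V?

4

The elements the relations force above V are P, T, N, S — no chain reaches any other.
That is 4.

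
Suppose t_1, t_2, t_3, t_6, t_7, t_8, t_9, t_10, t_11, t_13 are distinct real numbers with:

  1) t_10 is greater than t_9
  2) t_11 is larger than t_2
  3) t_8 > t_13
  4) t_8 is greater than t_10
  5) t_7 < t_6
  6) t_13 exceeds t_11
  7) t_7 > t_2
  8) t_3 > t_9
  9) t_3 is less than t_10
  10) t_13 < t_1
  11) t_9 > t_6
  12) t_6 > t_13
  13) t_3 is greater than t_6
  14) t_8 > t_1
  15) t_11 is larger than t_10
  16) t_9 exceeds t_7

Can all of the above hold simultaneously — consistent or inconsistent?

inconsistent

We have t_13 < t_6 stated directly, yet also t_6 < t_9 < t_3 < t_10 < t_11 < t_13 by chaining the others — so t_6 < t_13. Contradiction.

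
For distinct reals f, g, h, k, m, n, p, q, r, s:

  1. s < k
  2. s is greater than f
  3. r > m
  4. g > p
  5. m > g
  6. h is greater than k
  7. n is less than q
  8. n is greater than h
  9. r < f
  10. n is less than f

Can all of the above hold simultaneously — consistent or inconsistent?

We have n < f stated directly, yet also f < s < k < h < n by chaining the others — so f < n. Contradiction.

inconsistent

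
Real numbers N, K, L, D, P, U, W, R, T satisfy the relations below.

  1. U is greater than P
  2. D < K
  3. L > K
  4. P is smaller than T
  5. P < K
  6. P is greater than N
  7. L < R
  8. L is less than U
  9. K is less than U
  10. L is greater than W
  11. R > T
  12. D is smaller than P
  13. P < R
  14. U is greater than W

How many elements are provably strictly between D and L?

The relations place D below L. An element lies strictly between them when it is forced above D and also forced below L.
Above D: {P, T, K, U, R}. Below L: {N, P, W, K}.
Intersection: {P, K} — 2.

2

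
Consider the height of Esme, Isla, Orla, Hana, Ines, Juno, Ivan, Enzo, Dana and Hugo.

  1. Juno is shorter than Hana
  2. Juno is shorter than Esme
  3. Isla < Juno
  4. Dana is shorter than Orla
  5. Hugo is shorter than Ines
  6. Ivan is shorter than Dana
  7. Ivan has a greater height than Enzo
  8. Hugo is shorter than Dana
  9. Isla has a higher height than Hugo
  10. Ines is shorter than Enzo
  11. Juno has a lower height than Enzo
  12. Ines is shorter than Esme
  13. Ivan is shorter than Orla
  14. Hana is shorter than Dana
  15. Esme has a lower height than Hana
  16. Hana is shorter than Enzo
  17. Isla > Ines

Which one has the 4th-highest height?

The consecutive relations fix a unique order: Hugo < Ines < Isla < Juno < Esme < Hana < Enzo < Ivan < Dana < Orla.
Counting 4 from the largest end gives Enzo.

Enzo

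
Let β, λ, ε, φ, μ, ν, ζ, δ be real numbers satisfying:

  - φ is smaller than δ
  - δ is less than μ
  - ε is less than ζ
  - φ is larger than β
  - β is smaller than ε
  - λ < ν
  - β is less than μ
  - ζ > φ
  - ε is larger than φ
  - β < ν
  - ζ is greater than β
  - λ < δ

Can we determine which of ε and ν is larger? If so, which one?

Following every chain through ε: above ε we get ζ; below ε we get β, φ.
ν is not reached, and no chain runs the other way from ν to ε.
So the given relations leave the order of ε and ν undetermined.

undetermined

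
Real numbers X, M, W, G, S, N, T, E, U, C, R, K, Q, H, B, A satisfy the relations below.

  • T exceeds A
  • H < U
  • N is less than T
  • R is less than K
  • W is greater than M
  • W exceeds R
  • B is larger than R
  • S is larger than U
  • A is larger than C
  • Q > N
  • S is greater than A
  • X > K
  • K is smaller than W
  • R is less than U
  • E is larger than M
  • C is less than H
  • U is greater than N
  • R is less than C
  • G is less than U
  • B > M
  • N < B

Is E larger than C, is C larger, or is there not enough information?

Following every chain through C: above C we get A, H, U, T, S; below C we get R.
E is not reached, and no chain runs the other way from E to C.
So the given relations leave the order of C and E undetermined.

undetermined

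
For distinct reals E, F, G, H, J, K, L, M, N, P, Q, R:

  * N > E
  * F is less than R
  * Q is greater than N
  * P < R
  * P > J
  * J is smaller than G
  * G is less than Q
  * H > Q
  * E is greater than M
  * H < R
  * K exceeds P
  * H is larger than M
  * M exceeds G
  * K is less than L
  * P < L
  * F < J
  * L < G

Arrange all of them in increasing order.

The consecutive links are each given: F < J; J < P; P < K; K < L; L < G; G < M; M < E; E < N; N < Q; Q < H; H < R.

F < J < P < K < L < G < M < E < N < Q < H < R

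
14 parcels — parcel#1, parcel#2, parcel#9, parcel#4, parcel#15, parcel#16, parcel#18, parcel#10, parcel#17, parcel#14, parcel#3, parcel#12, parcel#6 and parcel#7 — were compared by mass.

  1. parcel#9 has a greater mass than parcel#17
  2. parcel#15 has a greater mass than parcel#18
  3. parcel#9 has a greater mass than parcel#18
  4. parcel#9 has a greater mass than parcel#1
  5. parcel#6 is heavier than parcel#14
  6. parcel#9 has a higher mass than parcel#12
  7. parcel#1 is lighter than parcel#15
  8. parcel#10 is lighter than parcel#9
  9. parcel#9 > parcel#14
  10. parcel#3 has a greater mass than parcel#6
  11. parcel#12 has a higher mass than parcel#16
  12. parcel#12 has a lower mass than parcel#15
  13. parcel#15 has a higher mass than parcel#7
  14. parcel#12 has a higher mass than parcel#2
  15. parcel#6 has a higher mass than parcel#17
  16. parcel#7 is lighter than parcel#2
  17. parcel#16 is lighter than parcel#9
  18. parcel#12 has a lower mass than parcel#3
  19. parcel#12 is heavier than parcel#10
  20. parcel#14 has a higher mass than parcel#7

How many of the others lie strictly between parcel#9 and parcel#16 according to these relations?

Chaining upward from parcel#16 reaches: parcel#12, parcel#3, parcel#15.
Chaining downward from parcel#9 reaches: parcel#1, parcel#10, parcel#7, parcel#2, parcel#17, parcel#14, parcel#12, parcel#18.
Strictly between parcel#16 and parcel#9 are those in both lists: parcel#12 — 1 element.

1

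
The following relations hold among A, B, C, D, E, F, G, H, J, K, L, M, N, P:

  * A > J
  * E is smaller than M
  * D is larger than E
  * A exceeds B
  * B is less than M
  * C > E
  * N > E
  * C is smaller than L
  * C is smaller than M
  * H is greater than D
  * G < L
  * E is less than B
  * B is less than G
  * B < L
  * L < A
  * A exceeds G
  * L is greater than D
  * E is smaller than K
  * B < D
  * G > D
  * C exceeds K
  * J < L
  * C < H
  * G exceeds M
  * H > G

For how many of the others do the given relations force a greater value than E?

10

Directly above E: B, K, C, D, N, M.
One step further: G, L, A, H (10 so far).
Nothing else is reachable above E; 10 in all.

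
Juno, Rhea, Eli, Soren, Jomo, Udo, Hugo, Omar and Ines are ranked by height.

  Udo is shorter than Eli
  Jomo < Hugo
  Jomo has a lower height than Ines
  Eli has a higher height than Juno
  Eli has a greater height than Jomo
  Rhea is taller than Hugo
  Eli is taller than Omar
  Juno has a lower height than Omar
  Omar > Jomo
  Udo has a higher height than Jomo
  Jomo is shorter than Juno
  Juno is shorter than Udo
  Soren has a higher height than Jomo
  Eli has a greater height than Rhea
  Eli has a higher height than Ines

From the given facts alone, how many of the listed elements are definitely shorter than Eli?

7

The elements the relations force below Eli are Jomo, Juno, Omar, Udo, Hugo, Rhea, Ines — no chain reaches any other.
That is 7.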